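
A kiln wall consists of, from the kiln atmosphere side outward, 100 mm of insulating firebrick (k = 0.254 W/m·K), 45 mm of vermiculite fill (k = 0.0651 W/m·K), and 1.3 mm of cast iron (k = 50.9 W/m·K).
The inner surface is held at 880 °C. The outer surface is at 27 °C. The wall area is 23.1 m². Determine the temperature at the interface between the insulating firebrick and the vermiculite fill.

T ≈ 570 °C

Using the resistance-network approach (series):
R_insulating firebrick = L/(kA) = 0.1/(0.254×23.1) = 0.01704 K/W
R_vermiculite fill = L/(kA) = 0.045/(0.0651×23.1) = 0.02992 K/W
R_cast iron = L/(kA) = 0.0013/(50.9×23.1) = 1.106×10^-6 K/W
R_total = 0.04697 K/W;  Q = ΔT/R_total = 853/0.04697 = 18160 W
T_interface = T_inner − Q·ΣR(inner→interface) = 880 − 18200×0.01704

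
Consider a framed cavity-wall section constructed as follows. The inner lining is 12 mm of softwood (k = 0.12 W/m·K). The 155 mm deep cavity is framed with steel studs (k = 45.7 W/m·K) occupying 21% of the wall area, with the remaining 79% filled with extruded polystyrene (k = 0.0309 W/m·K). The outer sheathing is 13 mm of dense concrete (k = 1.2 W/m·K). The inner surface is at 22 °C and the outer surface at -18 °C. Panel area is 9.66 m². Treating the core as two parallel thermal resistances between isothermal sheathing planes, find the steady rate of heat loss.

Q ≈ 3040 W

Sheathing layers in series; stud and cavity paths in parallel between them.
R_inner = 0.012/(0.12×9.66) = 0.01035 K/W
R_stud  = 0.155/(45.7×0.21×9.66) = 0.001672 K/W
R_cav   = 0.155/(0.0309×0.79×9.66) = 0.6573 K/W
1/R_core = 1/R_stud + 1/R_cav → R_core = 0.001668 K/W
R_outer = 0.013/(1.2×9.66) = 0.001121 K/W
R_total = 0.01314 K/W
Q = ΔT/R_total = 40/0.01314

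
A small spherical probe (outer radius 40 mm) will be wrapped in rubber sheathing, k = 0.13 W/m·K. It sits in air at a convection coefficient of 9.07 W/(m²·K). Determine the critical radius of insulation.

For a sphere r_cr = 2k/h = 2×0.13/9.07
r_cr = 28.7 mm; since the bare radius (40 mm) is above r_cr, any added insulation will reduce heat loss.

r_cr ≈ 28.7 mm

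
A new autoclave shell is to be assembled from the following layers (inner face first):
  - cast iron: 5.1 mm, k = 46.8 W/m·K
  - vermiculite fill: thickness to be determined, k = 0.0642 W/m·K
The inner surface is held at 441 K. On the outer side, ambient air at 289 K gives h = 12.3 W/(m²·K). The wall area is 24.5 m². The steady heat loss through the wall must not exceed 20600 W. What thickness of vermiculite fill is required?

L ≈ 6.38 mm

Using the resistance-network approach (series):
R_cast iron = L/(kA) = 0.0051/(46.8×24.5) = 4.448×10^-6 K/W
R_outer film = 1/(h_o·A) = 1/(12.3×24.5) = 0.003318 K/W
Sum of the known resistances R_other = 0.003323 K/W
Required total resistance R_tot = ΔT/Q_allow = 152/20600 = 0.007379 K/W
R_vermiculite fill = R_tot − R_other = 0.004056 K/W
L = R·k·A = 0.004056×0.0642×24.5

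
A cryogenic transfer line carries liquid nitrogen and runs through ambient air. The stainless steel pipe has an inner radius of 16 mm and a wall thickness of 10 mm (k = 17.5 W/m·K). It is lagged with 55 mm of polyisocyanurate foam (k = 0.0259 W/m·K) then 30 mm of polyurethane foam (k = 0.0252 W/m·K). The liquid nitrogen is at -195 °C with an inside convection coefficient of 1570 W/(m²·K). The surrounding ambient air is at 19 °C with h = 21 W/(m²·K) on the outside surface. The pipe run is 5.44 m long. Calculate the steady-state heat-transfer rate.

Cylindrical conduction, so R = ln(r₂/r₁)/(2πkL) per layer, in series:
R_inner film = 1/(h_i·2πr₁L) = 1/(1570×2π×0.016×5.44) = 0.001165 K/W
R_stainless steel pipe wall = ln(26/16)/(2π×17.5×5.44) = 8.117×10^-4 K/W
R_polyisocyanurate foam = ln(81/26)/(2π×0.0259×5.44) = 1.284 K/W
R_polyurethane foam = ln(111/81)/(2π×0.0252×5.44) = 0.3658 K/W
R_outer film = 1/(h_o·2πr_oL) = 1/(21×2π×0.111×5.44) = 0.01255 K/W
R_total = 1.664 K/W
Q = ΔT/R_total = 214/1.664

Q ≈ 129 W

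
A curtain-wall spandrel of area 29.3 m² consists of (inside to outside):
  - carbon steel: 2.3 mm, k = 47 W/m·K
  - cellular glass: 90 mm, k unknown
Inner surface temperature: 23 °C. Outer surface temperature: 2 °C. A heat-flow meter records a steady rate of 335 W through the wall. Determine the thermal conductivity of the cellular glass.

k ≈ 0.049 W/(m·K)

Model the wall as resistances in series:
R_carbon steel = L/(kA) = 0.0023/(47×29.3) = 1.67×10^-6 K/W
Sum of known resistances R_other = 1.67×10^-6 K/W
Total R = ΔT/Q = 21/335 = 0.06269 K/W
R_cellular glass = R_total − R_other = 0.06268 K/W
k = L/(R·A) = 0.09/(0.06268×29.3)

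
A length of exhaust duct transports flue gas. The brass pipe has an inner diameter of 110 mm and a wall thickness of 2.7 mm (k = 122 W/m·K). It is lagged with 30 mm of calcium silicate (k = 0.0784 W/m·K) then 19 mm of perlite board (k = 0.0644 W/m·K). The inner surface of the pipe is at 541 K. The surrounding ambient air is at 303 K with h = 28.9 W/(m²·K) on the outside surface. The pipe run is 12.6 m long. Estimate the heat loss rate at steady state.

Q ≈ 2160 W

For a radial system each layer contributes R = ln(r_out/r_in)/(2πkL); films add R = 1/(hA).
R_brass pipe wall = ln(57.7/55)/(2π×122×12.6) = 4.962×10^-6 K/W
R_calcium silicate = ln(87.7/57.7)/(2π×0.0784×12.6) = 0.06745 K/W
R_perlite board = ln(106.7/87.7)/(2π×0.0644×12.6) = 0.03846 K/W
R_outer film = 1/(h_o·2πr_oL) = 1/(28.9×2π×0.1067×12.6) = 0.004096 K/W
R_total = 0.11 K/W
Q = ΔT/R_total = 238/0.11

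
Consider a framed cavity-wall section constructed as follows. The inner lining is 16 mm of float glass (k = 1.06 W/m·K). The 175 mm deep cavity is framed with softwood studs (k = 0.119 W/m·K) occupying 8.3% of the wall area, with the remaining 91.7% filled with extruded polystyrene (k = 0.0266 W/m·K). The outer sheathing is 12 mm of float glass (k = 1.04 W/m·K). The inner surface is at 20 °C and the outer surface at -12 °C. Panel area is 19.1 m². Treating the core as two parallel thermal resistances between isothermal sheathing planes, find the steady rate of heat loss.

Q ≈ 119 W

Sheathing layers in series; stud and cavity paths in parallel between them.
R_inner = 0.016/(1.06×19.1) = 7.903×10^-4 K/W
R_stud  = 0.175/(0.119×0.083×19.1) = 0.9276 K/W
R_cav   = 0.175/(0.0266×0.917×19.1) = 0.3756 K/W
1/R_core = 1/R_stud + 1/R_cav → R_core = 0.2674 K/W
R_outer = 0.012/(1.04×19.1) = 6.041×10^-4 K/W
R_total = 0.2688 K/W
Q = ΔT/R_total = 32/0.2688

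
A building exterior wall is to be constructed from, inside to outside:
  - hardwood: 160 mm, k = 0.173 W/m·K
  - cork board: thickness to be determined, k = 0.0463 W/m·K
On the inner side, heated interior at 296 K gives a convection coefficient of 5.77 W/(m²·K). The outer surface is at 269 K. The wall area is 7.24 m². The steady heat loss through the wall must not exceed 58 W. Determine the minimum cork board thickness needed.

Model the wall as resistances in series:
R_inner film = 1/(h_i·A) = 1/(5.77×7.24) = 0.02394 K/W
R_hardwood = L/(kA) = 0.16/(0.173×7.24) = 0.1277 K/W
Sum of the known resistances R_other = 0.1517 K/W
Required total resistance R_tot = ΔT/Q_allow = 27/58 = 0.4655 K/W
R_cork board = R_tot − R_other = 0.3138 K/W
L = R·k·A = 0.3138×0.0463×7.24

L ≈ 105 mm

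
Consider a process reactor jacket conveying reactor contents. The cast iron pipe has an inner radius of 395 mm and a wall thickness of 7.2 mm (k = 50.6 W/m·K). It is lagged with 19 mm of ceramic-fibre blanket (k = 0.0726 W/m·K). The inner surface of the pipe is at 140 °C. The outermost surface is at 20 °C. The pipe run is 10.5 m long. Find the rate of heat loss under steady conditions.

Q ≈ 12400 W

Radial resistances (cylindrical: R_cond = ln(r_o/r_i)/(2πkL), R_conv = 1/(h·2πrL)):
R_cast iron pipe wall = ln(402.2/395)/(2π×50.6×10.5) = 5.411×10^-6 K/W
R_ceramic-fibre blanket = ln(421.2/402.2)/(2π×0.0726×10.5) = 0.009637 K/W
R_total = 0.009642 K/W
Q = ΔT/R_total = 120/0.009642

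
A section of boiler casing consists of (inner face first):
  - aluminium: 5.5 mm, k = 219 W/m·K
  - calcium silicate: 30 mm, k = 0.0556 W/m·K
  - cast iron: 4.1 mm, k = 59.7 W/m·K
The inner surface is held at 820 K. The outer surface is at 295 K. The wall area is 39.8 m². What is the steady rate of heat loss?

Series thermal resistances:
R_aluminium = L/(kA) = 0.0055/(219×39.8) = 6.31×10^-7 K/W
R_calcium silicate = L/(kA) = 0.03/(0.0556×39.8) = 0.01356 K/W
R_cast iron = L/(kA) = 0.0041/(59.7×39.8) = 1.726×10^-6 K/W
R_total = 0.01356 K/W
Q = ΔT / R_total = 525 / 0.01356

Q ≈ 38700 W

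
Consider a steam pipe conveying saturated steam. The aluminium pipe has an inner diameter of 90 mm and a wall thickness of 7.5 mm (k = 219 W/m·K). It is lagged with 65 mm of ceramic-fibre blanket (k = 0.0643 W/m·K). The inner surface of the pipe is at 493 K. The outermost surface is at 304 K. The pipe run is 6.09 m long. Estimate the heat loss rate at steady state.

Q ≈ 577 W

For a radial system each layer contributes R = ln(r_out/r_in)/(2πkL); films add R = 1/(hA).
R_aluminium pipe wall = ln(52.5/45)/(2π×219×6.09) = 1.84×10^-5 K/W
R_ceramic-fibre blanket = ln(117.5/52.5)/(2π×0.0643×6.09) = 0.3274 K/W
R_total = 0.3275 K/W
Q = ΔT/R_total = 189/0.3275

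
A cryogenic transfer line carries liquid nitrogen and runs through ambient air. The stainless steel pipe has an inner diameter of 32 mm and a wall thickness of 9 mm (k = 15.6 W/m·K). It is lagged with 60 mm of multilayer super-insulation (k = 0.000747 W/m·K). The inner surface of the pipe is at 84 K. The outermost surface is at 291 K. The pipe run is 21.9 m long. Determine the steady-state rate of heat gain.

Q ≈ 17.4 W

Per-layer cylindrical resistances, series-summed:
R_stainless steel pipe wall = ln(25/16)/(2π×15.6×21.9) = 2.079×10^-4 K/W
R_multilayer super-insulation = ln(85/25)/(2π×0.000747×21.9) = 11.91 K/W
R_total = 11.91 K/W
Q = ΔT/R_total = 207/11.91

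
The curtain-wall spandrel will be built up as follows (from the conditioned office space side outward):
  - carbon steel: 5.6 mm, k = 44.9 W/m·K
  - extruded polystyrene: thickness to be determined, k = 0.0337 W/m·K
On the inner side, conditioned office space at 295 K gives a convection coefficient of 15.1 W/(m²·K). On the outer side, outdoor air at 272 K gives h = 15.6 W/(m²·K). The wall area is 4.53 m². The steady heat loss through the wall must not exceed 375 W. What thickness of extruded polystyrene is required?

L ≈ 4.97 mm

Using the resistance-network approach (series):
R_inner film = 1/(h_i·A) = 1/(15.1×4.53) = 0.01462 K/W
R_carbon steel = L/(kA) = 0.0056/(44.9×4.53) = 2.753×10^-5 K/W
R_outer film = 1/(h_o·A) = 1/(15.6×4.53) = 0.01415 K/W
Sum of the known resistances R_other = 0.0288 K/W
Required total resistance R_tot = ΔT/Q_allow = 23/375 = 0.06133 K/W
R_extruded polystyrene = R_tot − R_other = 0.03254 K/W
L = R·k·A = 0.03254×0.0337×4.53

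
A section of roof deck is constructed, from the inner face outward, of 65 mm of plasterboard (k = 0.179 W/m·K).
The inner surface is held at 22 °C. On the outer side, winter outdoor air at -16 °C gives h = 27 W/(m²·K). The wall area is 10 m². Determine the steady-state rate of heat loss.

Q ≈ 950 W

Model the wall as resistances in series:
R_plasterboard = L/(kA) = 0.065/(0.179×10) = 0.03631 K/W
R_outer film = 1/(h_o·A) = 1/(27×10) = 0.003704 K/W
R_total = 0.04002 K/W
Q = ΔT / R_total = 38 / 0.04002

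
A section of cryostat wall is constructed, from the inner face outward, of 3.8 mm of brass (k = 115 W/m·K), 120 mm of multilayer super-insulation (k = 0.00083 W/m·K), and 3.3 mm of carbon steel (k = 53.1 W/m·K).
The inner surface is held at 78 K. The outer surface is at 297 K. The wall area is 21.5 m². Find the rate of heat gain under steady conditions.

Using the resistance-network approach (series):
R_brass = L/(kA) = 0.0038/(115×21.5) = 1.537×10^-6 K/W
R_multilayer super-insulation = L/(kA) = 0.12/(0.00083×21.5) = 6.725 K/W
R_carbon steel = L/(kA) = 0.0033/(53.1×21.5) = 2.891×10^-6 K/W
R_total = 6.725 K/W
Q = ΔT / R_total = 219 / 6.725

Q ≈ 32.6 W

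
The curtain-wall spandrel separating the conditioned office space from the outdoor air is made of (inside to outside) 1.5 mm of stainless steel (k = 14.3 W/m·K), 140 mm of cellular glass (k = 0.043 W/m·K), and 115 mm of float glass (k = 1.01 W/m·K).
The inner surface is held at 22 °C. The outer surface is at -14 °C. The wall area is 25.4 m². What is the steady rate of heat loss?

Using the resistance-network approach (series):
R_stainless steel = L/(kA) = 0.0015/(14.3×25.4) = 4.13×10^-6 K/W
R_cellular glass = L/(kA) = 0.14/(0.043×25.4) = 0.1282 K/W
R_float glass = L/(kA) = 0.115/(1.01×25.4) = 0.004483 K/W
R_total = 0.1327 K/W
Q = ΔT / R_total = 36 / 0.1327

Q ≈ 271 W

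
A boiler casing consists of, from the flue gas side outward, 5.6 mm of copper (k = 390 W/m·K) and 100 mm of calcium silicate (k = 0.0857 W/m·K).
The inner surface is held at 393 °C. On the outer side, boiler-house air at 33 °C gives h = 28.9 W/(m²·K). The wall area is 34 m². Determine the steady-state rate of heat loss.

Using the resistance-network approach (series):
R_copper = L/(kA) = 0.0056/(390×34) = 4.223×10^-7 K/W
R_calcium silicate = L/(kA) = 0.1/(0.0857×34) = 0.03432 K/W
R_outer film = 1/(h_o·A) = 1/(28.9×34) = 0.001018 K/W
R_total = 0.03534 K/W
Q = ΔT / R_total = 360 / 0.03534

Q ≈ 10200 W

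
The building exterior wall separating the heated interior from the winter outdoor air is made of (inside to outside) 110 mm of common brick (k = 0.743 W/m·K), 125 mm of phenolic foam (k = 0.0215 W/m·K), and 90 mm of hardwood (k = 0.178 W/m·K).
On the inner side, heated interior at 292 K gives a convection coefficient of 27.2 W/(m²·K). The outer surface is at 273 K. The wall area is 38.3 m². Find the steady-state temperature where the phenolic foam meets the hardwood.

T ≈ 274 K

Treating each layer as a thermal resistance in series:
R_inner film = 1/(h_i·A) = 1/(27.2×38.3) = 9.599×10^-4 K/W
R_common brick = L/(kA) = 0.11/(0.743×38.3) = 0.003865 K/W
R_phenolic foam = L/(kA) = 0.125/(0.0215×38.3) = 0.1518 K/W
R_hardwood = L/(kA) = 0.09/(0.178×38.3) = 0.0132 K/W
R_total = 0.1698 K/W;  Q = ΔT/R_total = 19/0.1698 = 111.9 W
T_interface = T_inner − Q·ΣR(inner→interface) = 292 − 112×0.1566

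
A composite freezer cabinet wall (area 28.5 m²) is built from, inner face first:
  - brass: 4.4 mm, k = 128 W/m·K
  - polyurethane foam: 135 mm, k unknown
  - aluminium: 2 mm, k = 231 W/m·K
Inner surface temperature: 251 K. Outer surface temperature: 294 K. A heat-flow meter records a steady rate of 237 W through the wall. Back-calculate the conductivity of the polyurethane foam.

Model the wall as resistances in series:
R_brass = L/(kA) = 0.0044/(128×28.5) = 1.206×10^-6 K/W
R_aluminium = L/(kA) = 0.002/(231×28.5) = 3.038×10^-7 K/W
Sum of known resistances R_other = 1.51×10^-6 K/W
Total R = ΔT/Q = 43/237 = 0.1814 K/W
R_polyurethane foam = R_total − R_other = 0.1814 K/W
k = L/(R·A) = 0.135/(0.1814×28.5)

k ≈ 0.0261 W/(m·K)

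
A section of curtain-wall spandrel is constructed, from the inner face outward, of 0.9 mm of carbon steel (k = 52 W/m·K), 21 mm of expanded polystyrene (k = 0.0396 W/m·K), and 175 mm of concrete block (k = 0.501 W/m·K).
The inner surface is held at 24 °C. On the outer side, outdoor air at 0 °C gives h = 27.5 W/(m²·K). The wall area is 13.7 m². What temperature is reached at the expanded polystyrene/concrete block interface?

Treating each layer as a thermal resistance in series:
R_carbon steel = L/(kA) = 0.0009/(52×13.7) = 1.263×10^-6 K/W
R_expanded polystyrene = L/(kA) = 0.021/(0.0396×13.7) = 0.03871 K/W
R_concrete block = L/(kA) = 0.175/(0.501×13.7) = 0.0255 K/W
R_outer film = 1/(h_o·A) = 1/(27.5×13.7) = 0.002654 K/W
R_total = 0.06686 K/W;  Q = ΔT/R_total = 24/0.06686 = 359 W
T_interface = T_inner − Q·ΣR(inner→interface) = 24 − 359×0.03871

T ≈ 10.1 °C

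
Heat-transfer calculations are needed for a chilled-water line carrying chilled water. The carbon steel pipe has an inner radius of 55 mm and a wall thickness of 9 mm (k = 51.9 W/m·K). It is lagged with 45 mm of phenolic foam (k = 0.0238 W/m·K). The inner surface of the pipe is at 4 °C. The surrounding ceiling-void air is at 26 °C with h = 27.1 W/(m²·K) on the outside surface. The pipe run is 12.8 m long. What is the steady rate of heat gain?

Q ≈ 77.9 W

Per-layer cylindrical resistances, series-summed:
R_carbon steel pipe wall = ln(64/55)/(2π×51.9×12.8) = 3.631×10^-5 K/W
R_phenolic foam = ln(109/64)/(2π×0.0238×12.8) = 0.2782 K/W
R_outer film = 1/(h_o·2πr_oL) = 1/(27.1×2π×0.109×12.8) = 0.004209 K/W
R_total = 0.2824 K/W
Q = ΔT/R_total = 22/0.2824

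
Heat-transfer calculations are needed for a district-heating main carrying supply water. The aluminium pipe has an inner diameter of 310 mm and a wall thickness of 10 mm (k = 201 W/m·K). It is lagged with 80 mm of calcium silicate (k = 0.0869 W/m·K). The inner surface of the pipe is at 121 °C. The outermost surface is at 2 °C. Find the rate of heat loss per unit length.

Cylindrical conduction, so R = ln(r₂/r₁)/(2πkL) per layer, in series:
R_aluminium pipe wall = ln(165/155)/(2π×201×1) = 4.95×10^-5 K/W
R_calcium silicate = ln(245/165)/(2π×0.0869×1) = 0.724 K/W
R_total = 0.7241 K/W
Q = ΔT/R_total = 119/0.7241

q′ ≈ 164 W/m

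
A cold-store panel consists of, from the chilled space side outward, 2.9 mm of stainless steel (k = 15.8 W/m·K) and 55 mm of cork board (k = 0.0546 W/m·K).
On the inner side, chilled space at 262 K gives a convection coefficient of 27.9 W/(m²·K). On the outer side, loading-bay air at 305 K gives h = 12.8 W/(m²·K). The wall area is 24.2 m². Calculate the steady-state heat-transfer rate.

Q ≈ 928 W

Thermal resistances in series:
R_inner film = 1/(h_i·A) = 1/(27.9×24.2) = 0.001481 K/W
R_stainless steel = L/(kA) = 0.0029/(15.8×24.2) = 7.584×10^-6 K/W
R_cork board = L/(kA) = 0.055/(0.0546×24.2) = 0.04163 K/W
R_outer film = 1/(h_o·A) = 1/(12.8×24.2) = 0.003228 K/W
R_total = 0.04634 K/W
Q = ΔT / R_total = 43 / 0.04634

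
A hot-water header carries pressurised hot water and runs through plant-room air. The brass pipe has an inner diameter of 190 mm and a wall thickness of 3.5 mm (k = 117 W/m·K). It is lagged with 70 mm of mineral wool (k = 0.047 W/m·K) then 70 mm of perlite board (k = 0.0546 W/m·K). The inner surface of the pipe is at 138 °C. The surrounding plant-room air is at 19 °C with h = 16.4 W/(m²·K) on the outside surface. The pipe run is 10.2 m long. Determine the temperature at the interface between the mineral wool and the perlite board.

T ≈ 62.7 °C

Treating each annulus and film as a series resistance:
R_brass pipe wall = ln(98.5/95)/(2π×117×10.2) = 4.825×10^-6 K/W
R_mineral wool = ln(168.5/98.5)/(2π×0.047×10.2) = 0.1782 K/W
R_perlite board = ln(238.5/168.5)/(2π×0.0546×10.2) = 0.09929 K/W
R_outer film = 1/(h_o·2πr_oL) = 1/(16.4×2π×0.2385×10.2) = 0.003989 K/W
R_total = 0.2815 K/W
Q = ΔT/R_total = 119/0.2815
Q = 423 W
T_interface = T_inner − Q·ΣR(inner→interface) = 138 − 423×0.1782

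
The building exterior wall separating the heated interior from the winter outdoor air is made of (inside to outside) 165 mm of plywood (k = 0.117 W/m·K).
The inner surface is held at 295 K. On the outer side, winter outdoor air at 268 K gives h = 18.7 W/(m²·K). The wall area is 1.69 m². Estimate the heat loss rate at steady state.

Q ≈ 31.2 W

Using the resistance-network approach (series):
R_plywood = L/(kA) = 0.165/(0.117×1.69) = 0.8345 K/W
R_outer film = 1/(h_o·A) = 1/(18.7×1.69) = 0.03164 K/W
R_total = 0.8661 K/W
Q = ΔT / R_total = 27 / 0.8661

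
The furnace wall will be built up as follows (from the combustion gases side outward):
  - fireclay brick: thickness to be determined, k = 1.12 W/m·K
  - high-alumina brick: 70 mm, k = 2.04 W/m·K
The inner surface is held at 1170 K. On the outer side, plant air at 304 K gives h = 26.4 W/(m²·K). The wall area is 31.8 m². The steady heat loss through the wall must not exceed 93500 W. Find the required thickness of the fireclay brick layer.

L ≈ 249 mm

Series thermal resistances:
R_high-alumina brick = L/(kA) = 0.07/(2.04×31.8) = 0.001079 K/W
R_outer film = 1/(h_o·A) = 1/(26.4×31.8) = 0.001191 K/W
Sum of the known resistances R_other = 0.00227 K/W
Required total resistance R_tot = ΔT/Q_allow = 866/93500 = 0.009262 K/W
R_fireclay brick = R_tot − R_other = 0.006992 K/W
L = R·k·A = 0.006992×1.12×31.8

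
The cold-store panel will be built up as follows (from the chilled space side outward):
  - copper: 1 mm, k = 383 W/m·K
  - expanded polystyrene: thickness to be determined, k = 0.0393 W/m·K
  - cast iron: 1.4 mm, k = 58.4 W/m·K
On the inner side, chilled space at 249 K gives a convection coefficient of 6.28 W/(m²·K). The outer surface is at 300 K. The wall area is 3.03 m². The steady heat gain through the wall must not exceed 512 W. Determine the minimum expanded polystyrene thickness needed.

L ≈ 5.6 mm

Thermal resistances in series:
R_inner film = 1/(h_i·A) = 1/(6.28×3.03) = 0.05255 K/W
R_copper = L/(kA) = 0.001/(383×3.03) = 8.617×10^-7 K/W
R_cast iron = L/(kA) = 0.0014/(58.4×3.03) = 7.912×10^-6 K/W
Sum of the known resistances R_other = 0.05256 K/W
Required total resistance R_tot = ΔT/Q_allow = 51/512 = 0.09961 K/W
R_expanded polystyrene = R_tot − R_other = 0.04705 K/W
L = R·k·A = 0.04705×0.0393×3.03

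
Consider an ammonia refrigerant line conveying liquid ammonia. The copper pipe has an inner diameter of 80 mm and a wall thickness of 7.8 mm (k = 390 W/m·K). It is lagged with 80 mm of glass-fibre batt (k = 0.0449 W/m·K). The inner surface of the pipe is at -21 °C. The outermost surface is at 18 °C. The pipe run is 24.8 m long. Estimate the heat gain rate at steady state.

Radial resistances (cylindrical: R_cond = ln(r_o/r_i)/(2πkL), R_conv = 1/(h·2πrL)):
R_copper pipe wall = ln(47.8/40)/(2π×390×24.8) = 2.931×10^-6 K/W
R_glass-fibre batt = ln(127.8/47.8)/(2π×0.0449×24.8) = 0.1406 K/W
R_total = 0.1406 K/W
Q = ΔT/R_total = 39/0.1406

Q ≈ 277 W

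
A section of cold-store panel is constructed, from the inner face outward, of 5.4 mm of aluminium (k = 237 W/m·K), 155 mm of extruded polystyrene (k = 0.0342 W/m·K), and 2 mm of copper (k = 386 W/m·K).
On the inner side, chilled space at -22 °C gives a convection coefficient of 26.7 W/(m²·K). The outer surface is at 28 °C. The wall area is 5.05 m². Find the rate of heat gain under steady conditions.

Series thermal resistances:
R_inner film = 1/(h_i·A) = 1/(26.7×5.05) = 0.007416 K/W
R_aluminium = L/(kA) = 0.0054/(237×5.05) = 4.512×10^-6 K/W
R_extruded polystyrene = L/(kA) = 0.155/(0.0342×5.05) = 0.8975 K/W
R_copper = L/(kA) = 0.002/(386×5.05) = 1.026×10^-6 K/W
R_total = 0.9049 K/W
Q = ΔT / R_total = 50 / 0.9049

Q ≈ 55.3 W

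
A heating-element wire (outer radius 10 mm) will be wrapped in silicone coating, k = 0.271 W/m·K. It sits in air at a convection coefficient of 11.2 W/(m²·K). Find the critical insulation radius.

For a cylinder r_cr = k/h = 0.271/11.2
r_cr = 24.2 mm; since the bare radius (10 mm) is below r_cr, adding a thin layer of insulation will *increase* heat loss.

r_cr ≈ 24.2 mm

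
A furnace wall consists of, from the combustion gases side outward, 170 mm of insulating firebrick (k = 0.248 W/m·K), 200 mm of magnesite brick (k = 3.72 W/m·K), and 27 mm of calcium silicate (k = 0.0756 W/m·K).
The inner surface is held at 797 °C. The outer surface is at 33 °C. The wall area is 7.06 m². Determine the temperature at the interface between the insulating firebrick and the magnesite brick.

T ≈ 319 °C

Treating each layer as a thermal resistance in series:
R_insulating firebrick = L/(kA) = 0.17/(0.248×7.06) = 0.09709 K/W
R_magnesite brick = L/(kA) = 0.2/(3.72×7.06) = 0.007615 K/W
R_calcium silicate = L/(kA) = 0.027/(0.0756×7.06) = 0.05059 K/W
R_total = 0.1553 K/W;  Q = ΔT/R_total = 764/0.1553 = 4920 W
T_interface = T_inner − Q·ΣR(inner→interface) = 797 − 4920×0.09709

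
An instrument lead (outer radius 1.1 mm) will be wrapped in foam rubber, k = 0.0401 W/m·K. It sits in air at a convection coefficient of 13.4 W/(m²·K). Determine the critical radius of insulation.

For a cylinder r_cr = k/h = 0.0401/13.4
r_cr = 2.99 mm; since the bare radius (1.1 mm) is below r_cr, adding a thin layer of insulation will *increase* heat loss.

r_cr ≈ 2.99 mm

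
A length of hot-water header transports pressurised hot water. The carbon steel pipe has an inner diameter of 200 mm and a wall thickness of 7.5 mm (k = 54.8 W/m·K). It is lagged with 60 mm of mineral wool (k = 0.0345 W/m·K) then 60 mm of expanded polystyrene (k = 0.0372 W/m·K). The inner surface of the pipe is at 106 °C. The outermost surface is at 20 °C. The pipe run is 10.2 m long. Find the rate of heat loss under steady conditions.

Q ≈ 261 W

Per-layer cylindrical resistances, series-summed:
R_carbon steel pipe wall = ln(107.5/100)/(2π×54.8×10.2) = 2.059×10^-5 K/W
R_mineral wool = ln(167.5/107.5)/(2π×0.0345×10.2) = 0.2006 K/W
R_expanded polystyrene = ln(227.5/167.5)/(2π×0.0372×10.2) = 0.1284 K/W
R_total = 0.329 K/W
Q = ΔT/R_total = 86/0.329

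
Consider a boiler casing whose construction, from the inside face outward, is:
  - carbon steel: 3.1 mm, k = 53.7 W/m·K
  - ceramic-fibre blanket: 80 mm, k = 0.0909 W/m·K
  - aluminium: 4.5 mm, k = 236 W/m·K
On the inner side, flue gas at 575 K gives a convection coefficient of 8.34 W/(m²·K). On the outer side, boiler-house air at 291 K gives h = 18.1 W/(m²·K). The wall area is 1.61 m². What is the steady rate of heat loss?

Series thermal resistances:
R_inner film = 1/(h_i·A) = 1/(8.34×1.61) = 0.07447 K/W
R_carbon steel = L/(kA) = 0.0031/(53.7×1.61) = 3.586×10^-5 K/W
R_ceramic-fibre blanket = L/(kA) = 0.08/(0.0909×1.61) = 0.5466 K/W
R_aluminium = L/(kA) = 0.0045/(236×1.61) = 1.184×10^-5 K/W
R_outer film = 1/(h_o·A) = 1/(18.1×1.61) = 0.03432 K/W
R_total = 0.6555 K/W
Q = ΔT / R_total = 284 / 0.6555

Q ≈ 433 W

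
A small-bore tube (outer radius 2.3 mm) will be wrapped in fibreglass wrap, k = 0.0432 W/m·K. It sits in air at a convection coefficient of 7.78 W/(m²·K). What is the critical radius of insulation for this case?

r_cr ≈ 5.55 mm

For a cylinder r_cr = k/h = 0.0432/7.78
r_cr = 5.55 mm; since the bare radius (2.3 mm) is below r_cr, adding a thin layer of insulation will *increase* heat loss.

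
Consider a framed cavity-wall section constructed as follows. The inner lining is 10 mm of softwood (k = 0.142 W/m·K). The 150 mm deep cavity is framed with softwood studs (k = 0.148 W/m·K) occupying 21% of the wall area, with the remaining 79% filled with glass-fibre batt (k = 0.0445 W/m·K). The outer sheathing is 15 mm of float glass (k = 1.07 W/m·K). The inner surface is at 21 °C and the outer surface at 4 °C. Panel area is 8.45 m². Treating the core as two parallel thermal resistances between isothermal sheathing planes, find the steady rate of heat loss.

Sheathing layers in series; stud and cavity paths in parallel between them.
R_inner = 0.01/(0.142×8.45) = 0.008334 K/W
R_stud  = 0.15/(0.148×0.21×8.45) = 0.5712 K/W
R_cav   = 0.15/(0.0445×0.79×8.45) = 0.5049 K/W
1/R_core = 1/R_stud + 1/R_cav → R_core = 0.268 K/W
R_outer = 0.015/(1.07×8.45) = 0.001659 K/W
R_total = 0.278 K/W
Q = ΔT/R_total = 17/0.278

Q ≈ 61.2 W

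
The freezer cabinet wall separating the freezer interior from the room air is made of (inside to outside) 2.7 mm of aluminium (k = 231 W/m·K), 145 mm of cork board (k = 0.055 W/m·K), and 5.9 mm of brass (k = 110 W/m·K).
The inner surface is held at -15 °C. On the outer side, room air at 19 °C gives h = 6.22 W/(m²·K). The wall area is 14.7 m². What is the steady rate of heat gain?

Q ≈ 179 W

Treating each layer as a thermal resistance in series:
R_aluminium = L/(kA) = 0.0027/(231×14.7) = 7.951×10^-7 K/W
R_cork board = L/(kA) = 0.145/(0.055×14.7) = 0.1793 K/W
R_brass = L/(kA) = 0.0059/(110×14.7) = 3.649×10^-6 K/W
R_outer film = 1/(h_o·A) = 1/(6.22×14.7) = 0.01094 K/W
R_total = 0.1903 K/W
Q = ΔT / R_total = 34 / 0.1903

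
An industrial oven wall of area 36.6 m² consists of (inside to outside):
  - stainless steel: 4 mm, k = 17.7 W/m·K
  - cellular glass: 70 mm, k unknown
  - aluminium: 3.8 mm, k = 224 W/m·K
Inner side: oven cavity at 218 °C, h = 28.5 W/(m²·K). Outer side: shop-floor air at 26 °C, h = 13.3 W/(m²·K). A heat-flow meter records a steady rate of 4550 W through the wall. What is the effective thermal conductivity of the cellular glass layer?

k ≈ 0.0488 W/(m·K)

Using the resistance-network approach (series):
R_inner film = 1/(h_i·A) = 1/(28.5×36.6) = 9.587×10^-4 K/W
R_stainless steel = L/(kA) = 0.004/(17.7×36.6) = 6.175×10^-6 K/W
R_aluminium = L/(kA) = 0.0038/(224×36.6) = 4.635×10^-7 K/W
R_outer film = 1/(h_o·A) = 1/(13.3×36.6) = 0.002054 K/W
Sum of known resistances R_other = 0.00302 K/W
Total R = ΔT/Q = 192/4550 = 0.0422 K/W
R_cellular glass = R_total − R_other = 0.03918 K/W
k = L/(R·A) = 0.07/(0.03918×36.6)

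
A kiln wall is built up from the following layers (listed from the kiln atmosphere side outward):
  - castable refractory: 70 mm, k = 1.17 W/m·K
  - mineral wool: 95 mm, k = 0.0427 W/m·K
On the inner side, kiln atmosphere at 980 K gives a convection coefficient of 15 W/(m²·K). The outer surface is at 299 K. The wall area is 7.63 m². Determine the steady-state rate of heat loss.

Q ≈ 2210 W

Model the wall as resistances in series:
R_inner film = 1/(h_i·A) = 1/(15×7.63) = 0.008737 K/W
R_castable refractory = L/(kA) = 0.07/(1.17×7.63) = 0.007841 K/W
R_mineral wool = L/(kA) = 0.095/(0.0427×7.63) = 0.2916 K/W
R_total = 0.3082 K/W
Q = ΔT / R_total = 681 / 0.3082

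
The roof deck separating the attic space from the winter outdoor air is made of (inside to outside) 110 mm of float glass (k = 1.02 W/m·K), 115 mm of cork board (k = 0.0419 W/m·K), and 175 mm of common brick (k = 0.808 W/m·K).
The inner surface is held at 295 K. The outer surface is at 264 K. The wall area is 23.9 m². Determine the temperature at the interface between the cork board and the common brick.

T ≈ 266 K

Series thermal resistances:
R_float glass = L/(kA) = 0.11/(1.02×23.9) = 0.004512 K/W
R_cork board = L/(kA) = 0.115/(0.0419×23.9) = 0.1148 K/W
R_common brick = L/(kA) = 0.175/(0.808×23.9) = 0.009062 K/W
R_total = 0.1284 K/W;  Q = ΔT/R_total = 31/0.1284 = 241.4 W
T_interface = T_inner − Q·ΣR(inner→interface) = 295 − 241×0.1194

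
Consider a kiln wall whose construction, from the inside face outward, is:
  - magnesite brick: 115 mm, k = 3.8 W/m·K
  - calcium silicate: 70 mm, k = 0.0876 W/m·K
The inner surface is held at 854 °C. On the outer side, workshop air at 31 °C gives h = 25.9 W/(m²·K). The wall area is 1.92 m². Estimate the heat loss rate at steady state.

Q ≈ 1820 W

Treating each layer as a thermal resistance in series:
R_magnesite brick = L/(kA) = 0.115/(3.8×1.92) = 0.01576 K/W
R_calcium silicate = L/(kA) = 0.07/(0.0876×1.92) = 0.4162 K/W
R_outer film = 1/(h_o·A) = 1/(25.9×1.92) = 0.02011 K/W
R_total = 0.4521 K/W
Q = ΔT / R_total = 823 / 0.4521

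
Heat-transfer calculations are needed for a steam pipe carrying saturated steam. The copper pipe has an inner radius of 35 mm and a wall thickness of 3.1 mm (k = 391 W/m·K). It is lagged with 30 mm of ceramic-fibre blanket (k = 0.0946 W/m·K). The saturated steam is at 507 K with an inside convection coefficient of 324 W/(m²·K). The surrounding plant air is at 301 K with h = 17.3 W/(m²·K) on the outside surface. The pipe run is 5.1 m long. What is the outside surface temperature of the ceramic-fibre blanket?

Per-layer cylindrical resistances, series-summed:
R_inner film = 1/(h_i·2πr₁L) = 1/(324×2π×0.035×5.1) = 0.002752 K/W
R_copper pipe wall = ln(38.1/35)/(2π×391×5.1) = 6.773×10^-6 K/W
R_ceramic-fibre blanket = ln(68.1/38.1)/(2π×0.0946×5.1) = 0.1916 K/W
R_outer film = 1/(h_o·2πr_oL) = 1/(17.3×2π×0.0681×5.1) = 0.02649 K/W
R_total = 0.2208 K/W
Q = ΔT/R_total = 206/0.2208
Q = 933 W
T_interface = T_inner − Q·ΣR(inner→interface) = 507 − 933×0.1943

T ≈ 326 K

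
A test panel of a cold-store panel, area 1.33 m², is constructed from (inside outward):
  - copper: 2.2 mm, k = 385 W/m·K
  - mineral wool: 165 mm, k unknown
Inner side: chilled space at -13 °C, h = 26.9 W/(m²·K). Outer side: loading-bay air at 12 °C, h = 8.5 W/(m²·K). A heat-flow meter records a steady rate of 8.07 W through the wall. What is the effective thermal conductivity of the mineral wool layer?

Treating each layer as a thermal resistance in series:
R_inner film = 1/(h_i·A) = 1/(26.9×1.33) = 0.02795 K/W
R_copper = L/(kA) = 0.0022/(385×1.33) = 4.296×10^-6 K/W
R_outer film = 1/(h_o·A) = 1/(8.5×1.33) = 0.08846 K/W
Sum of known resistances R_other = 0.1164 K/W
Total R = ΔT/Q = 25/8.07 = 3.098 K/W
R_mineral wool = R_total − R_other = 2.981 K/W
k = L/(R·A) = 0.165/(2.981×1.33)

k ≈ 0.0416 W/(m·K)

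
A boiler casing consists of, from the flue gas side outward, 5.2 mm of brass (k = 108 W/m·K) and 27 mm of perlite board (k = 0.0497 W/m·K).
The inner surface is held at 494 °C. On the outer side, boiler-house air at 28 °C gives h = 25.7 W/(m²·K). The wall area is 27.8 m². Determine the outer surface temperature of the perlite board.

T ≈ 59.1 °C

Model the wall as resistances in series:
R_brass = L/(kA) = 0.0052/(108×27.8) = 1.732×10^-6 K/W
R_perlite board = L/(kA) = 0.027/(0.0497×27.8) = 0.01954 K/W
R_outer film = 1/(h_o·A) = 1/(25.7×27.8) = 0.0014 K/W
R_total = 0.02094 K/W;  Q = ΔT/R_total = 466/0.02094 = 22250 W
T_interface = T_inner − Q·ΣR(inner→interface) = 494 − 22300×0.01954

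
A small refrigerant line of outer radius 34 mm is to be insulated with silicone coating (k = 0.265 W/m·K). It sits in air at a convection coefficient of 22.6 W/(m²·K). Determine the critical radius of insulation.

For a cylinder r_cr = k/h = 0.265/22.6
r_cr = 11.7 mm; since the bare radius (34 mm) is above r_cr, any added insulation will reduce heat loss.

r_cr ≈ 11.7 mm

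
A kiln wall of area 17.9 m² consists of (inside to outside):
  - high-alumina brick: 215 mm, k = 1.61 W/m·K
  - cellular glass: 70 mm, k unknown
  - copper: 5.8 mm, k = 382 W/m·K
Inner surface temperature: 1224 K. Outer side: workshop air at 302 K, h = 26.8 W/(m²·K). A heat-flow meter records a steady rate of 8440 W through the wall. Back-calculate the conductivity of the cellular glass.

k ≈ 0.0392 W/(m·K)

Thermal resistances in series:
R_high-alumina brick = L/(kA) = 0.215/(1.61×17.9) = 0.00746 K/W
R_copper = L/(kA) = 0.0058/(382×17.9) = 8.482×10^-7 K/W
R_outer film = 1/(h_o·A) = 1/(26.8×17.9) = 0.002085 K/W
Sum of known resistances R_other = 0.009546 K/W
Total R = ΔT/Q = 922/8440 = 0.1092 K/W
R_cellular glass = R_total − R_other = 0.0997 K/W
k = L/(R·A) = 0.07/(0.0997×17.9)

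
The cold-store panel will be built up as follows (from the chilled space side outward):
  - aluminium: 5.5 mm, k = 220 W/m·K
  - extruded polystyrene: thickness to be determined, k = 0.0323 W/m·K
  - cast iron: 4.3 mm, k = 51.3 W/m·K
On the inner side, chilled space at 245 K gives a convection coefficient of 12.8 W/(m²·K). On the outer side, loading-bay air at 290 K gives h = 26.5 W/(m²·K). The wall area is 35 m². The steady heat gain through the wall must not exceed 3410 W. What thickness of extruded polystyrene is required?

L ≈ 11.2 mm

Using the resistance-network approach (series):
R_inner film = 1/(h_i·A) = 1/(12.8×35) = 0.002232 K/W
R_aluminium = L/(kA) = 0.0055/(220×35) = 7.143×10^-7 K/W
R_cast iron = L/(kA) = 0.0043/(51.3×35) = 2.395×10^-6 K/W
R_outer film = 1/(h_o·A) = 1/(26.5×35) = 0.001078 K/W
Sum of the known resistances R_other = 0.003313 K/W
Required total resistance R_tot = ΔT/Q_allow = 45/3410 = 0.0132 K/W
R_extruded polystyrene = R_tot − R_other = 0.009883 K/W
L = R·k·A = 0.009883×0.0323×35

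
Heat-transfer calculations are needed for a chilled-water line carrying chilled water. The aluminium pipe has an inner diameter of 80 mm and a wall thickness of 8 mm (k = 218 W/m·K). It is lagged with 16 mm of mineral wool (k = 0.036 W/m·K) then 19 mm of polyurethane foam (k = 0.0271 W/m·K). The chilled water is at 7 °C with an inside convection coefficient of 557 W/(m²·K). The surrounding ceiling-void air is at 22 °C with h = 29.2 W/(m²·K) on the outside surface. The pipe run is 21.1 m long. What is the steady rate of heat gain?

Q ≈ 110 W

Per-layer cylindrical resistances, series-summed:
R_inner film = 1/(h_i·2πr₁L) = 1/(557×2π×0.04×21.1) = 3.385×10^-4 K/W
R_aluminium pipe wall = ln(48/40)/(2π×218×21.1) = 6.308×10^-6 K/W
R_mineral wool = ln(64/48)/(2π×0.036×21.1) = 0.06028 K/W
R_polyurethane foam = ln(83/64)/(2π×0.0271×21.1) = 0.07236 K/W
R_outer film = 1/(h_o·2πr_oL) = 1/(29.2×2π×0.083×21.1) = 0.003112 K/W
R_total = 0.1361 K/W
Q = ΔT/R_total = 15/0.1361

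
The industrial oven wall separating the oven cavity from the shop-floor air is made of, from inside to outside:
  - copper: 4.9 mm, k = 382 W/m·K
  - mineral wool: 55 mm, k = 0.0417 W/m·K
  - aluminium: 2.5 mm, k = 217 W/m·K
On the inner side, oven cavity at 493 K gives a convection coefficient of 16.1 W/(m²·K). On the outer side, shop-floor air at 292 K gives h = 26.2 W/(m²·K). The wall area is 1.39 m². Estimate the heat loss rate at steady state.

Q ≈ 197 W

Treating each layer as a thermal resistance in series:
R_inner film = 1/(h_i·A) = 1/(16.1×1.39) = 0.04468 K/W
R_copper = L/(kA) = 0.0049/(382×1.39) = 9.228×10^-6 K/W
R_mineral wool = L/(kA) = 0.055/(0.0417×1.39) = 0.9489 K/W
R_aluminium = L/(kA) = 0.0025/(217×1.39) = 8.288×10^-6 K/W
R_outer film = 1/(h_o·A) = 1/(26.2×1.39) = 0.02746 K/W
R_total = 1.021 K/W
Q = ΔT / R_total = 201 / 1.021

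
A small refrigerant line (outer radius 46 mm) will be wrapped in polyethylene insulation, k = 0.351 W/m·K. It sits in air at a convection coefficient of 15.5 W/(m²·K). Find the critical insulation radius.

For a cylinder r_cr = k/h = 0.351/15.5
r_cr = 22.6 mm; since the bare radius (46 mm) is above r_cr, any added insulation will reduce heat loss.

r_cr ≈ 22.6 mm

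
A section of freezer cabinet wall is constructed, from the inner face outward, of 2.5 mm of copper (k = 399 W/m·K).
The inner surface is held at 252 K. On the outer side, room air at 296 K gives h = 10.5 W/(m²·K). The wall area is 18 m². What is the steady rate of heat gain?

Series thermal resistances:
R_copper = L/(kA) = 0.0025/(399×18) = 3.481×10^-7 K/W
R_outer film = 1/(h_o·A) = 1/(10.5×18) = 0.005291 K/W
R_total = 0.005291 K/W
Q = ΔT / R_total = 44 / 0.005291

Q ≈ 8320 W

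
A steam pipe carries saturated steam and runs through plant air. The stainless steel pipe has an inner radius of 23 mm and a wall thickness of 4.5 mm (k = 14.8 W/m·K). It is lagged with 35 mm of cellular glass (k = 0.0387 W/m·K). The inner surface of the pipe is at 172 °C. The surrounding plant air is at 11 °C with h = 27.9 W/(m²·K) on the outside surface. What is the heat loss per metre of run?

Per-layer cylindrical resistances, series-summed:
R_stainless steel pipe wall = ln(27.5/23)/(2π×14.8×1) = 0.001922 K/W
R_cellular glass = ln(62.5/27.5)/(2π×0.0387×1) = 3.376 K/W
R_outer film = 1/(h_o·2πr_oL) = 1/(27.9×2π×0.0625×1) = 0.09127 K/W
R_total = 3.47 K/W
Q = ΔT/R_total = 161/3.47

q′ ≈ 46.4 W/m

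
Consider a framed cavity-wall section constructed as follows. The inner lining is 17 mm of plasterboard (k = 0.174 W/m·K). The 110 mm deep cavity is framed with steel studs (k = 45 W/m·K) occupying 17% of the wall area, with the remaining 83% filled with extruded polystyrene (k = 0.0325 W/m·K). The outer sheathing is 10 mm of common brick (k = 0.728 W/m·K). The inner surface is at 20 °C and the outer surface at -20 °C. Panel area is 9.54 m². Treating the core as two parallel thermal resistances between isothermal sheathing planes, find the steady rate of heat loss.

Q ≈ 3030 W

Sheathing layers in series; stud and cavity paths in parallel between them.
R_inner = 0.017/(0.174×9.54) = 0.01024 K/W
R_stud  = 0.11/(45×0.17×9.54) = 0.001507 K/W
R_cav   = 0.11/(0.0325×0.83×9.54) = 0.4274 K/W
1/R_core = 1/R_stud + 1/R_cav → R_core = 0.001502 K/W
R_outer = 0.01/(0.728×9.54) = 0.00144 K/W
R_total = 0.01318 K/W
Q = ΔT/R_total = 40/0.01318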